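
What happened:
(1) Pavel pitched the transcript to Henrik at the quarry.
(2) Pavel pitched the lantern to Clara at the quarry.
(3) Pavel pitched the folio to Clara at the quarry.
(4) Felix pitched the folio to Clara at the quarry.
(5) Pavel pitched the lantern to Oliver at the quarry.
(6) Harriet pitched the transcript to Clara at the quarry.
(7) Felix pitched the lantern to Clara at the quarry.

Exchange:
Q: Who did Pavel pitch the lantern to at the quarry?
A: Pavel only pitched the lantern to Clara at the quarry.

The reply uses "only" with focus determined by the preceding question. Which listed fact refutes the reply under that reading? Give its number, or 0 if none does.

5

Answering "Who did ... to ...?" puts focus on the recipient — here, "Clara".
"Only" then excludes alternative recipients while the background — same agent, thing, setting (Pavel / the lantern / at the quarry) — is held fixed.
Fact (5) keeps same agent, thing, setting (Pavel / the lantern / at the quarry) but has recipient = Oliver; that refutes the reply.
(Fact (3) would refute a reading with focus on the thing — but that is not what the question asks.)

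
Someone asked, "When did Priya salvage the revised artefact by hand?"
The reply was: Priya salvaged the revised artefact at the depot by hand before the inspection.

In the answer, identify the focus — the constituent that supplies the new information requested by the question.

The wh-word "when" asks about the time.
In the answer, "Priya", "the revised artefact" and "by hand" are given — repeated from the question.
"at the depot" is also new, but it specifies the location, which is not what the question asks about — so it is not the focus.
The constituent filling the time gap is "before the inspection"; that is the focus.

before the inspection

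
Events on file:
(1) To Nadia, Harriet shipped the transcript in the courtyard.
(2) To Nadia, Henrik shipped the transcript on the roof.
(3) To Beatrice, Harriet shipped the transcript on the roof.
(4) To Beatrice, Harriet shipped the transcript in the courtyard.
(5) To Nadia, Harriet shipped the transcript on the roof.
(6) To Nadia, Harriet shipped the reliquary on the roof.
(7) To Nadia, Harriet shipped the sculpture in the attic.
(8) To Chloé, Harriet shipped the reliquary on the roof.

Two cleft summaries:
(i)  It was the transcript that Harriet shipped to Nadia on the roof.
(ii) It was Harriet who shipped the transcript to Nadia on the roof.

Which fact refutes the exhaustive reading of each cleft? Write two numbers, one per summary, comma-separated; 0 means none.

6, 2

(i): focus "the transcript". Looking for same agent, recipient, setting (Harriet / Nadia / on the roof) with some other thing — fact (6) has the reliquary there. Refuted.
(ii): focus "Harriet". Looking for same thing, recipient, setting (the transcript / Nadia / on the roof) with some other agent — fact (2) has Henrik there. Refuted.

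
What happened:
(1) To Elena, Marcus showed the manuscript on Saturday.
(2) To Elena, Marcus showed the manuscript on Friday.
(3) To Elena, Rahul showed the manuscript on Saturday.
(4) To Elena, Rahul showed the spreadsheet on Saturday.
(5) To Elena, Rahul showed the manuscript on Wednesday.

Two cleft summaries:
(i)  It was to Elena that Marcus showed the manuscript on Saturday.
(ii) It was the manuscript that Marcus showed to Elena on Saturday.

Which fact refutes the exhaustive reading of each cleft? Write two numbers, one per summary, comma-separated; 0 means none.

0, 0

(i): focus "Elena". No fact shares same agent, thing, setting (Marcus / the manuscript / on Saturday) with a different recipient. 0.
(ii): focus "the manuscript". No fact shares same agent, recipient, setting (Marcus / Elena / on Saturday) with a different thing. 0.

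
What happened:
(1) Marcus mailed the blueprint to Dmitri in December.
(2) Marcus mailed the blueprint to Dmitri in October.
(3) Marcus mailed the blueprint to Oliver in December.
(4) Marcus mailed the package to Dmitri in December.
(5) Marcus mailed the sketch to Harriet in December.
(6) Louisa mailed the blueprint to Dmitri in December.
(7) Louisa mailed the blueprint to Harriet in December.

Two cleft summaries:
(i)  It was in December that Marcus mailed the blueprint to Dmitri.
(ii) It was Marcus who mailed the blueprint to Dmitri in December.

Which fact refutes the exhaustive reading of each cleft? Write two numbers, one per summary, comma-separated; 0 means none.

2, 6

(i): focus "in December". Looking for Marcus as agent and the blueprint as thing and Dmitri as recipient with some other setting — fact (2) has in October there. Refuted.
(ii): focus "Marcus". Looking for the blueprint as thing and Dmitri as recipient and in December as setting with some other agent — fact (6) has Louisa there. Refuted.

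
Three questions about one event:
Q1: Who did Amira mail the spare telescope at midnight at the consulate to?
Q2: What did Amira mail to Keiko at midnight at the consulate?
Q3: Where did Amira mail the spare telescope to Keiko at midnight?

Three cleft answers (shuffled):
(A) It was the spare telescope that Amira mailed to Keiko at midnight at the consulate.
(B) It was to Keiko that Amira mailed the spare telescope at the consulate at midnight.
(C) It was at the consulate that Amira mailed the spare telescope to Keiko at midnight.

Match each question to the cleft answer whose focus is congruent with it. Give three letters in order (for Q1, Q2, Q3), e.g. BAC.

Q1 asks about the recipient; cleft (B) focuses "to Keiko", which is the recipient — so Q1 → B.
Q2 asks about the direct object; cleft (A) focuses "the spare telescope", which is the direct object — so Q2 → A.
Q3 asks about the location; cleft (C) focuses "at the consulate", which is the location — so Q3 → C.
Mapping: Q1→B, Q2→A, Q3→C.

BAC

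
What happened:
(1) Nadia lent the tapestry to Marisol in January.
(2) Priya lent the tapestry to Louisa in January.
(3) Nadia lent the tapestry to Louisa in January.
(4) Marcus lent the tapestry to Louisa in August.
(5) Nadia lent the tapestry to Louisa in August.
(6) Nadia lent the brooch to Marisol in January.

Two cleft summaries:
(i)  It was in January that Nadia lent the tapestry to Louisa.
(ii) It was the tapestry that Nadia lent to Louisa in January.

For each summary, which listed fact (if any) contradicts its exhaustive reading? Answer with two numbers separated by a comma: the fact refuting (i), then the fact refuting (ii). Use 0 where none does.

5, 0

Summary (i) focuses "in January" (the setting); background Nadia as agent and the tapestry as thing and Louisa as recipient. Fact (5) matches that background with setting = in August — refutes (i).
Summary (ii) focuses "the tapestry" (the thing); background Nadia as agent and Louisa as recipient and in January as setting. No fact matches that background with a different thing, so 0.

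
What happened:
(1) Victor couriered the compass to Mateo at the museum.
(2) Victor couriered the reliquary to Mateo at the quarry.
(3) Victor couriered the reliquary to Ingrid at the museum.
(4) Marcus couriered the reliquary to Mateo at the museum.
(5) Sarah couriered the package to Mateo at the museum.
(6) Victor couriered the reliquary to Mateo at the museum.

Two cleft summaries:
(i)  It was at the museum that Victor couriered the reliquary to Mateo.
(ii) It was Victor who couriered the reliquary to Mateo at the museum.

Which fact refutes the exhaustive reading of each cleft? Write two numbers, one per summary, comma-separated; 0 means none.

2, 4

Summary (i) focuses "at the museum" (the setting); background Victor as agent and the reliquary as thing and Mateo as recipient. Fact (2) matches that background with setting = at the quarry — refutes (i).
Summary (ii) focuses "Victor" (the agent); background the reliquary as thing and Mateo as recipient and at the museum as setting. Fact (4) matches that background with agent = Marcus — refutes (ii).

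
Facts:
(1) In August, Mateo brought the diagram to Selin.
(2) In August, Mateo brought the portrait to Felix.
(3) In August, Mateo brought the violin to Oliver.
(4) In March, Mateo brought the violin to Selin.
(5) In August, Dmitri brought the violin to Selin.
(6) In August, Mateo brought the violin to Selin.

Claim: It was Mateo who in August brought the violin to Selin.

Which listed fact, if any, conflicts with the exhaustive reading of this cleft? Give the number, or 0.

Focus of the cleft: "Mateo" (the agent). Presupposed background: the violin as thing and Selin as recipient and in August as setting.
The exhaustive reading says no other agent fits that background.
But fact (5) also has the violin as thing and Selin as recipient and in August as setting, with agent = Dmitri — so the exhaustive reading fails.

5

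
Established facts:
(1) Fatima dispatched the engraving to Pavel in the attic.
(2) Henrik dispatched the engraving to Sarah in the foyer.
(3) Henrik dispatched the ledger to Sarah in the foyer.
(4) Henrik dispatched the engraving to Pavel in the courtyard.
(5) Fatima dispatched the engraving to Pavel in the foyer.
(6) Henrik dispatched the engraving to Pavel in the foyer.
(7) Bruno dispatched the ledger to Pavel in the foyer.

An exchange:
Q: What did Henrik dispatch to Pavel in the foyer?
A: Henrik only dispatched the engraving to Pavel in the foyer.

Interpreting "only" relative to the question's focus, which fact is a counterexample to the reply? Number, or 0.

Answering "What did ...?" puts focus on the thing — here, "the engraving".
"Only" then excludes alternative things while the background — agent = Henrik, recipient = Pavel, setting = in the foyer — is held fixed.
No fact keeps agent = Henrik, recipient = Pavel, setting = in the foyer while changing the thing; every other fact differs on something backgrounded. The reply stands.
(Fact (4) would refute a reading with focus on the setting — but that is not what the question asks.)

0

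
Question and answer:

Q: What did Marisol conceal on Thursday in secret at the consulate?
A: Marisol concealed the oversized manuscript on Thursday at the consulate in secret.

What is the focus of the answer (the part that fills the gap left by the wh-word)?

the oversized manuscript

The wh-word "what" asks about the direct object.
In the answer, "Marisol", "on Thursday", "in secret" and "at the consulate" are given — repeated from the question.
The constituent filling the direct object gap is "the oversized manuscript"; that is the focus and would carry nuclear stress.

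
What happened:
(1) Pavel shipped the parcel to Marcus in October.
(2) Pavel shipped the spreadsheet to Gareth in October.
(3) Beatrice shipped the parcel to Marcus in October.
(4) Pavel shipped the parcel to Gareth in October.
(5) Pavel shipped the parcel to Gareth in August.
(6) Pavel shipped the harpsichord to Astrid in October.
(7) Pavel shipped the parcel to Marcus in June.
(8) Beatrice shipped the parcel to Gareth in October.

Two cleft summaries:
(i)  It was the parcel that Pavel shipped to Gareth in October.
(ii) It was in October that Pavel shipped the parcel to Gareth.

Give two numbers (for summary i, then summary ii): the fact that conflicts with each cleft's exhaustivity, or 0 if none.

(i): focus "the parcel". Looking for same agent, recipient, setting (Pavel / Gareth / in October) with some other thing — fact (2) has the spreadsheet there. Refuted.
(ii): focus "in October". Looking for same agent, thing, recipient (Pavel / the parcel / Gareth) with some other setting — fact (5) has in August there. Refuted.

2, 5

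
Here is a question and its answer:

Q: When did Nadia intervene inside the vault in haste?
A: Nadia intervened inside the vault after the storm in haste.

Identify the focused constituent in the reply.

after the storm

The wh-word "when" asks about the time.
In the answer, "Nadia", "in haste" and "inside the vault" are given — repeated from the question.
The constituent filling the time gap is "after the storm"; that is the focus and would carry nuclear stress.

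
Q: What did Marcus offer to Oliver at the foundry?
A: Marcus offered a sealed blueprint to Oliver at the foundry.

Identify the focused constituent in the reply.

a sealed blueprint

The wh-word "what" asks about the direct object.
In the answer, "Marcus", "to Oliver" and "at the foundry" are given — repeated from the question.
The constituent filling the direct object gap is "a sealed blueprint"; that is the focus and would carry nuclear stress.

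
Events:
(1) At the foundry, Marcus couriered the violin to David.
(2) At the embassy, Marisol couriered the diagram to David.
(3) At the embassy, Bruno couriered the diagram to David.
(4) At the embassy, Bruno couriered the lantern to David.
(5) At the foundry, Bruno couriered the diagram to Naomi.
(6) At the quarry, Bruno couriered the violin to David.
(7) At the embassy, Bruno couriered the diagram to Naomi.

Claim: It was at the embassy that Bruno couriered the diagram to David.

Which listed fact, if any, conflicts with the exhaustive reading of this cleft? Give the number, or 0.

Focus of the cleft: "at the embassy" (the setting). Presupposed background: agent = Bruno, thing = the diagram, recipient = David.
Exhaustivity: at the embassy is the only setting satisfying that background.
Every other fact differs from the presupposition on some backgrounded slot, so none challenges the exhaustivity.

0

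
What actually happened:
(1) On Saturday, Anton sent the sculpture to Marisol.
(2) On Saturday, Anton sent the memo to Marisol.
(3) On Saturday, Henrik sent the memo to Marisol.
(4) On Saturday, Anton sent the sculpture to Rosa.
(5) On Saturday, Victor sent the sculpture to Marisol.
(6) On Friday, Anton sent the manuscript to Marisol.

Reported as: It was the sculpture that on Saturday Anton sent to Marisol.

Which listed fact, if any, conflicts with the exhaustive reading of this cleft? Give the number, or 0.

2

The cleft puts "the sculpture" in focus and presupposes the open proposition with agent = Anton, recipient = Marisol, setting = on Saturday.
The exhaustive reading says no other thing fits that background.
But fact (2) also has agent = Anton, recipient = Marisol, setting = on Saturday, with thing = the memo — so the exhaustive reading fails.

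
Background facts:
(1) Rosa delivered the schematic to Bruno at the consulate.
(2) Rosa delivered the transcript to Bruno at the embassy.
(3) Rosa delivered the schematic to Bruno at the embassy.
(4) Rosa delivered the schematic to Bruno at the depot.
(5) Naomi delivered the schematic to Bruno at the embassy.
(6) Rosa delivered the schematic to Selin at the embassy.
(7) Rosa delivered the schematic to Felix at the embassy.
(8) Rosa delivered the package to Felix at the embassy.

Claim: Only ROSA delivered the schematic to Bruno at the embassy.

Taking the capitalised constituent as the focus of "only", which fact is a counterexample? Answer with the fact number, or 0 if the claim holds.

5

The capitals mark "Rosa" as focus. So "only" rules out other agents, with the rest (the schematic as thing and Bruno as recipient and at the embassy as setting) as background.
Fact (5) matches on the schematic as thing and Bruno as recipient and at the embassy as setting, but has agent = Naomi instead. That refutes the claim.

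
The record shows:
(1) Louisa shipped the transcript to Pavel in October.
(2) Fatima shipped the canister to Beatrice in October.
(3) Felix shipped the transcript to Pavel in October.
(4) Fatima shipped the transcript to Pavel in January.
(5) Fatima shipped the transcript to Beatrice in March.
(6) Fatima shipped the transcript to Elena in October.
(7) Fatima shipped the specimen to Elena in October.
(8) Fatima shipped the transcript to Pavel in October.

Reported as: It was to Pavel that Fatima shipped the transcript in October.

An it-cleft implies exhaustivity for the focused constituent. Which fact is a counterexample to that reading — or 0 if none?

6

Focus of the cleft: "Pavel" (the recipient). Presupposed background: agent = Fatima, thing = the transcript, setting = in October.
Exhaustivity: Pavel is the only recipient satisfying that background.
Fact (6) shares the background but with recipient = Elena; exhaustivity is violated.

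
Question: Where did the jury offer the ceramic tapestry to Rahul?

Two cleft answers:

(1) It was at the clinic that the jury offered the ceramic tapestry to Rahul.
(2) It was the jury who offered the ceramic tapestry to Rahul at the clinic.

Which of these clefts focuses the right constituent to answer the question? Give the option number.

1

The question word "where" targets the location.
Option (1) clefts "at the clinic" — that matches what the question asks about.
Option (2) clefts "the jury" — the subject (agent), not what was asked.
So the congruent reply is (1).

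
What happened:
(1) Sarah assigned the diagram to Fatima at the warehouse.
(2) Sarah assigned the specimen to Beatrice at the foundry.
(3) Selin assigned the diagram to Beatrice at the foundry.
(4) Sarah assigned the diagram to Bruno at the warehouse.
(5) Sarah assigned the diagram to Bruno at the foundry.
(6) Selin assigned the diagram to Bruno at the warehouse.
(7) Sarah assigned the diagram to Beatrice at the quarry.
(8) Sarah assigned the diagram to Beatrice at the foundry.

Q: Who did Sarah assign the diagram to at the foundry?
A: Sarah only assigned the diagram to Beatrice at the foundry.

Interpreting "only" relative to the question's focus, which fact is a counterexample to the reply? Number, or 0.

The question "Who did ... to ...?" targets the recipient, so in the reply the focus falls on "Beatrice".
So "only" ranges over recipients; the rest (same agent, thing, setting (Sarah / the diagram / at the foundry)) is presupposed.
Fact (5) keeps same agent, thing, setting (Sarah / the diagram / at the foundry) but has recipient = Bruno; that refutes the reply.
(Fact (2) would refute a reading with focus on the thing — but that is not what the question asks.)

5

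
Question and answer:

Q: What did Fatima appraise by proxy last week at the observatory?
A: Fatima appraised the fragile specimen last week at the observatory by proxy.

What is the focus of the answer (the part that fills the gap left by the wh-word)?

The wh-word "what" asks about the direct object.
In the answer, "Fatima", "by proxy", "at the observatory" and "last week" are given — repeated from the question.
The constituent filling the direct object gap is "the fragile specimen"; that is the focus and would carry nuclear stress.

the fragile specimen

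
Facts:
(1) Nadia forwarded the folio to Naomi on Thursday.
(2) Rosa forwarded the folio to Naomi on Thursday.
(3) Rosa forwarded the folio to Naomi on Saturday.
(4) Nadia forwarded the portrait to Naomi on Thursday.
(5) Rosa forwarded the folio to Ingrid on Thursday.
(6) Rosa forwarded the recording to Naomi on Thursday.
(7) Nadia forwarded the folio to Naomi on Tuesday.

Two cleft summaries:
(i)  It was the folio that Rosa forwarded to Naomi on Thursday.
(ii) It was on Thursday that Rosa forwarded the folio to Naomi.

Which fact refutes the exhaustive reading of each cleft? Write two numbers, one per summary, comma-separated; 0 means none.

6, 3

Summary (i) focuses "the folio" (the thing); background agent = Rosa, recipient = Naomi, setting = on Thursday. Fact (6) matches that background with thing = the recording — refutes (i).
Summary (ii) focuses "on Thursday" (the setting); background agent = Rosa, thing = the folio, recipient = Naomi. Fact (3) matches that background with setting = on Saturday — refutes (ii).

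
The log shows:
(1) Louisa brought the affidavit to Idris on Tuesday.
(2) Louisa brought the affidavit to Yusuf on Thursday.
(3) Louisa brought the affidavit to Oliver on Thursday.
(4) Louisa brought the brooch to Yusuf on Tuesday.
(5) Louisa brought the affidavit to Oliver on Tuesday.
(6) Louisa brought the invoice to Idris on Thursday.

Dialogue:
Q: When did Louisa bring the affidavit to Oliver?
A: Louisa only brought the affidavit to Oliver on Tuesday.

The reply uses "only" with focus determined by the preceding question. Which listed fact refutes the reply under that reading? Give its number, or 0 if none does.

3

Answering "When did ...?" puts focus on the setting — here, "on Tuesday".
So "only" ranges over settings; the rest (agent = Louisa, thing = the affidavit, recipient = Oliver) is presupposed.
Fact (3) shares the background with a different setting (on Thursday) — counterexample.
(Fact (1) would refute a reading with focus on the recipient — but that is not what the question asks.)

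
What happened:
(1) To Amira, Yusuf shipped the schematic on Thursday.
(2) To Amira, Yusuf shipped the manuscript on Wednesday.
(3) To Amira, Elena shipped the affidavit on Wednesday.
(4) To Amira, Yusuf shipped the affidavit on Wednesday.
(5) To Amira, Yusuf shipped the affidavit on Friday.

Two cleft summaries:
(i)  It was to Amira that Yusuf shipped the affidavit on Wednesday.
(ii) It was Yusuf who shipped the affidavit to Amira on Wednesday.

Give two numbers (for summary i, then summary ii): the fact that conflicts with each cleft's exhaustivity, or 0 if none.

0, 3

Summary (i) focuses "Amira" (the recipient); background same agent, thing, setting (Yusuf / the affidavit / on Wednesday). No fact matches that background with a different recipient, so 0.
Summary (ii) focuses "Yusuf" (the agent); background same thing, recipient, setting (the affidavit / Amira / on Wednesday). Fact (3) matches that background with agent = Elena — refutes (ii).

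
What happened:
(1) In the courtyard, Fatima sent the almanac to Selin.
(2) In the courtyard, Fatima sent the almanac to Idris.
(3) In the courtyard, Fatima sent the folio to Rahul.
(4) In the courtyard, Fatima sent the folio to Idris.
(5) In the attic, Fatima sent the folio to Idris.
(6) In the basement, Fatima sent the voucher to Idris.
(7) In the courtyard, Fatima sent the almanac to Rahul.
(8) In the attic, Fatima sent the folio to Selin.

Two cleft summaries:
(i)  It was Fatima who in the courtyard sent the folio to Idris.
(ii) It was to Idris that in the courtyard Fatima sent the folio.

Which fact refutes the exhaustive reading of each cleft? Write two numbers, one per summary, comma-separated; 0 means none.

0, 3

(i): focus "Fatima". No fact shares same thing, recipient, setting (the folio / Idris / in the courtyard) with a different agent. 0.
(ii): focus "Idris". Looking for same agent, thing, setting (Fatima / the folio / in the courtyard) with some other recipient — fact (3) has Rahul there. Refuted.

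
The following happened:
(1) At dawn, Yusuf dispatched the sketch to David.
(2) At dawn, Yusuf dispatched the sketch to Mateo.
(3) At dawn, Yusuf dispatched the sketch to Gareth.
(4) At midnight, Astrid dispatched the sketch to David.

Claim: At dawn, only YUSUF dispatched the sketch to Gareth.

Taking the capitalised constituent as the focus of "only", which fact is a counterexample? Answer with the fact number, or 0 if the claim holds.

Focus (in capitals) is "Yusuf" — the agent. "Only" excludes alternative agents while holding fixed the sketch as thing and Gareth as recipient and at dawn as setting.
Every other fact changes something in the background, not just the agent. Nothing refutes the claim.

0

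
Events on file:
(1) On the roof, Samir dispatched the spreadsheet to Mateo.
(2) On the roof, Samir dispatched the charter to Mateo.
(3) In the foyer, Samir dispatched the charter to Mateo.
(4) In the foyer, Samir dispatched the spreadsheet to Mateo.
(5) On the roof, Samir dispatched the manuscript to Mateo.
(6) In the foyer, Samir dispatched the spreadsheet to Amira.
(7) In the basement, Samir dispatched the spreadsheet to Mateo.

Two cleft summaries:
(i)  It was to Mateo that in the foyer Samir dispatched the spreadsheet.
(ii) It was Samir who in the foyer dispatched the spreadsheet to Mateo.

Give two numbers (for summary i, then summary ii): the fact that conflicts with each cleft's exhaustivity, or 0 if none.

6, 0

(i): focus "Mateo". Looking for same agent, thing, setting (Samir / the spreadsheet / in the foyer) with some other recipient — fact (6) has Amira there. Refuted.
(ii): focus "Samir". No fact shares same thing, recipient, setting (the spreadsheet / Mateo / in the foyer) with a different agent. 0.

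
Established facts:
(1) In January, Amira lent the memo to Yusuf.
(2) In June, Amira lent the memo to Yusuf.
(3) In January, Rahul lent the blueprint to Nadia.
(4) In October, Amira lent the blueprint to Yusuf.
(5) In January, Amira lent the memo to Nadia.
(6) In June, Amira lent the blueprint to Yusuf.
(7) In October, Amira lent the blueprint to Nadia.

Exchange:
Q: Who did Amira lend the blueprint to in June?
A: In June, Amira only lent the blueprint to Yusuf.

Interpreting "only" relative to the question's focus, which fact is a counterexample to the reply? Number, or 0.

The question "Who did ... to ...?" targets the recipient, so in the reply the focus falls on "Yusuf".
So "only" ranges over recipients; the rest (agent = Amira, thing = the blueprint, setting = in June) is presupposed.
No listed fact shares that background with another recipient. Nothing contradicts the reply.
(Fact (2) would refute a reading with focus on the thing — but that is not what the question asks.)

0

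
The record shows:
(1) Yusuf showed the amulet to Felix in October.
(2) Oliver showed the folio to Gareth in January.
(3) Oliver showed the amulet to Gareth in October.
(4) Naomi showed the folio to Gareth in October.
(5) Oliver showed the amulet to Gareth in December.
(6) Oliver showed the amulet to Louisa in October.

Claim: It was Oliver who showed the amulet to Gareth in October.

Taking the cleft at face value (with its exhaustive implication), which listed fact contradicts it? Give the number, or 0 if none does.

Focus of the cleft: "Oliver" (the agent). Presupposed background: the amulet as thing and Gareth as recipient and in October as setting.
The exhaustive reading says no other agent fits that background.
Every other fact differs from the presupposition on some backgrounded slot, so none challenges the exhaustivity.

0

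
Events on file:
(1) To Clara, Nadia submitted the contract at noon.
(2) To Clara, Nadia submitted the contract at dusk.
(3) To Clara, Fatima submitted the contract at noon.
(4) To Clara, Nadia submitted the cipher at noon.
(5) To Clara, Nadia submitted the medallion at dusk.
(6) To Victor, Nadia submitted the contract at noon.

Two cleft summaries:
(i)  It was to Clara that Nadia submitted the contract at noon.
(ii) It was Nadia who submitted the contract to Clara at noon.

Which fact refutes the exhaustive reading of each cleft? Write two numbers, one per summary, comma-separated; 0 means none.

Summary (i) focuses "Clara" (the recipient); background Nadia as agent and the contract as thing and at noon as setting. Fact (6) matches that background with recipient = Victor — refutes (i).
Summary (ii) focuses "Nadia" (the agent); background the contract as thing and Clara as recipient and at noon as setting. Fact (3) matches that background with agent = Fatima — refutes (ii).

6, 3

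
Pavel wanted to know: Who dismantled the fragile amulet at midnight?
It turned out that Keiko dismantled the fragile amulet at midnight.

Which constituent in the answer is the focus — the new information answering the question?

The wh-word "who" asks about the subject (agent).
In the answer, "the fragile amulet" and "at midnight" are given — repeated from the question.
The constituent filling the subject (agent) gap is "Keiko"; that is the focus and would carry nuclear stress.

Keiko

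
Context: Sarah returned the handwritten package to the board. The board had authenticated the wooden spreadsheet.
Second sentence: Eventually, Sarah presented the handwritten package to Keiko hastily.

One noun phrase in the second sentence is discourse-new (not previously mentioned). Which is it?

Keiko

"Sarah" and "the handwritten package" in the second sentence are given — already mentioned in the context.
"Keiko" has no antecedent in the context; it is discourse-new.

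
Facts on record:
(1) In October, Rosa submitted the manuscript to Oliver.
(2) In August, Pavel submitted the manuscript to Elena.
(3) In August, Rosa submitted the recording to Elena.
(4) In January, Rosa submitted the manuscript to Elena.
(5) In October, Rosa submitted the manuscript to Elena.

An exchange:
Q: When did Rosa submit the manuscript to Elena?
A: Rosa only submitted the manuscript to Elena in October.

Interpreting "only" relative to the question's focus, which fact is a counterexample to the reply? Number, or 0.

4

The question "When did ...?" targets the setting, so in the reply the focus falls on "in October".
So "only" ranges over settings; the rest (agent = Rosa, thing = the manuscript, recipient = Elena) is presupposed.
Fact (4) shares the background with a different setting (in January) — counterexample.
(Fact (1) would refute a reading with focus on the recipient — but that is not what the question asks.)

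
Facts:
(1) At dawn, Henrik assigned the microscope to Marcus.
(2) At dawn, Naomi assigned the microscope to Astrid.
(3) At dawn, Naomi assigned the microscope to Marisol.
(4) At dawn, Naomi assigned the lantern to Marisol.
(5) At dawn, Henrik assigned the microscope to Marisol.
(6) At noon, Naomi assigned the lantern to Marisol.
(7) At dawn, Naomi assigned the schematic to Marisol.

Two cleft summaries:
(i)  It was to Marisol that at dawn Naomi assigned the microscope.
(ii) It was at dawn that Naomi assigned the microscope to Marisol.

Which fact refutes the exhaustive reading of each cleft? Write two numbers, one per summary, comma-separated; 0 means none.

(i): focus "Marisol". Looking for agent = Naomi, thing = the microscope, setting = at dawn with some other recipient — fact (2) has Astrid there. Refuted.
(ii): focus "at dawn". No fact shares agent = Naomi, thing = the microscope, recipient = Marisol with a different setting. 0.

2, 0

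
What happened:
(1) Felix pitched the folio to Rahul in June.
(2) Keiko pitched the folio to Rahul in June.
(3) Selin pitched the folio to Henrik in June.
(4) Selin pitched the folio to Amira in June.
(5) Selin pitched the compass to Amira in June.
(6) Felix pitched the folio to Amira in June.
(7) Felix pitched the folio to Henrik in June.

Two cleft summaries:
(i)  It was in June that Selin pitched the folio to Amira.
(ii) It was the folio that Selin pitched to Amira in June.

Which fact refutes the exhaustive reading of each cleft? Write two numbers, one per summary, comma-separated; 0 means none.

0, 5

(i): focus "in June". No fact shares Selin as agent and the folio as thing and Amira as recipient with a different setting. 0.
(ii): focus "the folio". Looking for Selin as agent and Amira as recipient and in June as setting with some other thing — fact (5) has the compass there. Refuted.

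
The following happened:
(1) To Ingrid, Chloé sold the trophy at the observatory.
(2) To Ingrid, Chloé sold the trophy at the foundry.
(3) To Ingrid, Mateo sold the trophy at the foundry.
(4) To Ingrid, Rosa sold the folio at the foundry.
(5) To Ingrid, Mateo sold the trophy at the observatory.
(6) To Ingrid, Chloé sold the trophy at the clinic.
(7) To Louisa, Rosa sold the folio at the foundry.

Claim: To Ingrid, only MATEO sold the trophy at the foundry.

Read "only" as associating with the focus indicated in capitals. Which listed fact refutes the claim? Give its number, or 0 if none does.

2

Focus (in capitals) is "Mateo" — the agent. "Only" excludes alternative agents while holding fixed thing = the trophy, recipient = Ingrid, setting = at the foundry.
Fact (2) matches on thing = the trophy, recipient = Ingrid, setting = at the foundry, but has agent = Chloé instead. That refutes the claim.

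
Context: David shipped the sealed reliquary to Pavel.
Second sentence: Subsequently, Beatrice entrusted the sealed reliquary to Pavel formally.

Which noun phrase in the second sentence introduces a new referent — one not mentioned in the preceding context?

"the sealed reliquary" and "Pavel" in the second sentence are given — already mentioned in the context.
"Beatrice" has no antecedent in the context; it is discourse-new.

Beatrice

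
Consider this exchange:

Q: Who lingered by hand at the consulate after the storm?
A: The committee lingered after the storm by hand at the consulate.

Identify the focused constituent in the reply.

The wh-word "who" asks about the subject (agent).
In the answer, "at the consulate", "after the storm" and "by hand" are given — repeated from the question.
The constituent filling the subject (agent) gap is "the committee"; that is the focus and would carry nuclear stress.

the committee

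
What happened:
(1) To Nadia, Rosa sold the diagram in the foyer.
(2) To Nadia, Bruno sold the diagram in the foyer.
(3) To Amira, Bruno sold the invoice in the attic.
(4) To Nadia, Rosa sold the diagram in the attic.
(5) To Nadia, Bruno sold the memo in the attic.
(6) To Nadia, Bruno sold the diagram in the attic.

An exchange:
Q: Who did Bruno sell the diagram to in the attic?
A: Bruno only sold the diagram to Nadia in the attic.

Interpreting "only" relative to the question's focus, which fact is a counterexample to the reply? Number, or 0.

Answering "Who did ... to ...?" puts focus on the recipient — here, "Nadia".
"Only" then excludes alternative recipients while the background — agent = Bruno, thing = the diagram, setting = in the attic — is held fixed.
No listed fact shares that background with another recipient. Nothing contradicts the reply.
(Fact (5) would refute a reading with focus on the thing — but that is not what the question asks.)

0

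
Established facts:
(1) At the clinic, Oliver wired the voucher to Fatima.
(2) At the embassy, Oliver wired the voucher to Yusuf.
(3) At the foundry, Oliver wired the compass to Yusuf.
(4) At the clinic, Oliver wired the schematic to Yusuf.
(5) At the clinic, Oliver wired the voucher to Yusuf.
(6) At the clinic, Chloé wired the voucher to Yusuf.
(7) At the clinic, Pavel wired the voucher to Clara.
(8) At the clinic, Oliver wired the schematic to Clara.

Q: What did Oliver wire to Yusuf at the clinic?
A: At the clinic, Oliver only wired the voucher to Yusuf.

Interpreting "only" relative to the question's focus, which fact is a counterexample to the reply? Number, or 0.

4

The question "What did ...?" targets the thing, so in the reply the focus falls on "the voucher".
"Only" then excludes alternative things while the background — agent = Oliver, recipient = Yusuf, setting = at the clinic — is held fixed.
Fact (4) keeps agent = Oliver, recipient = Yusuf, setting = at the clinic but has thing = the schematic; that refutes the reply.
(Fact (2) would refute a reading with focus on the setting — but that is not what the question asks.)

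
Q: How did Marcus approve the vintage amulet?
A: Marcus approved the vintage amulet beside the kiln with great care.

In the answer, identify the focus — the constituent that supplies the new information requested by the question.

with great care

The wh-word "how" asks about the manner.
In the answer, "Marcus" and "the vintage amulet" are given — repeated from the question.
"beside the kiln" is also new, but it specifies the location, which is not what the question asks about — so it is not the focus.
The constituent filling the manner gap is "with great care"; that is the focus.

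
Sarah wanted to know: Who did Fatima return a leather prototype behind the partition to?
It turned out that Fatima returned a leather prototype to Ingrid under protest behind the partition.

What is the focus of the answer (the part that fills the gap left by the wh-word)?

to Ingrid

The wh-word "who" asks about the recipient.
In the answer, "Fatima", "a leather prototype" and "behind the partition" are given — repeated from the question.
"under protest" is also new, but it specifies the manner, which is not what the question asks about — so it is not the focus.
The constituent filling the recipient gap is "to Ingrid"; that is the focus.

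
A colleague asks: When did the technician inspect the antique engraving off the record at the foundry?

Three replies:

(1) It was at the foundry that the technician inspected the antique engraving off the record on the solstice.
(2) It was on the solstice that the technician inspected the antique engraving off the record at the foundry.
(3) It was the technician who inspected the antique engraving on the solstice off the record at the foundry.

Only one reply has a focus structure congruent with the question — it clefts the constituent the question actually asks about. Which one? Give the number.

The question word "when" targets the time.
Option (1) clefts "at the foundry" — the location, not what was asked.
Option (2) clefts "on the solstice" — that matches what the question asks about.
Option (3) clefts "the technician" — the subject (agent), not what was asked.
So the congruent reply is (2).

2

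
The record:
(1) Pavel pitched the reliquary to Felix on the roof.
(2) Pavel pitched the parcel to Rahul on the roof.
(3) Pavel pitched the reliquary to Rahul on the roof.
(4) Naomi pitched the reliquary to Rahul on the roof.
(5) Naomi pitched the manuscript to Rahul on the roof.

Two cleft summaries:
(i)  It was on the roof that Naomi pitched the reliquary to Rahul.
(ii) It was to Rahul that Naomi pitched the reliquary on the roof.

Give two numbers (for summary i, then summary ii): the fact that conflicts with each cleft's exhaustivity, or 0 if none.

0, 0

Summary (i) focuses "on the roof" (the setting); background Naomi as agent and the reliquary as thing and Rahul as recipient. No fact matches that background with a different setting, so 0.
Summary (ii) focuses "Rahul" (the recipient); background Naomi as agent and the reliquary as thing and on the roof as setting. No fact matches that background with a different recipient, so 0.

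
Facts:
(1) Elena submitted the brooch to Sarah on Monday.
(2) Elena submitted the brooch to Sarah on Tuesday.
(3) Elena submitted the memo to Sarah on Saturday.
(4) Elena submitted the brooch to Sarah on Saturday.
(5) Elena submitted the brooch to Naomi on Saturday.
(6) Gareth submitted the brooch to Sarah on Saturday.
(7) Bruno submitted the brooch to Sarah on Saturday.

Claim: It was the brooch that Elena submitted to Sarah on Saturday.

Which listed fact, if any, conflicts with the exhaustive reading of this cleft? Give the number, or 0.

Focus of the cleft: "the brooch" (the thing). Presupposed background: same agent, recipient, setting (Elena / Sarah / on Saturday).
Exhaustivity: the brooch is the only thing satisfying that background.
Fact (3) shares the background but with thing = the memo; exhaustivity is violated.

3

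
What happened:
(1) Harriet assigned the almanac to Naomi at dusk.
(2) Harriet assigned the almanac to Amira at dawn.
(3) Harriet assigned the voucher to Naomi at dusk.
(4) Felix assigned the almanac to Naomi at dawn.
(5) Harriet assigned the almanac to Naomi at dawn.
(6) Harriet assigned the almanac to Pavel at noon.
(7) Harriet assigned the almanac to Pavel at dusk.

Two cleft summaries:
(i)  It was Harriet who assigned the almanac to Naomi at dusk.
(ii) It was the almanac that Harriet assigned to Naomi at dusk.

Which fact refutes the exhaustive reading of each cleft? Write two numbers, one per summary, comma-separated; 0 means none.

(i): focus "Harriet". No fact shares same thing, recipient, setting (the almanac / Naomi / at dusk) with a different agent. 0.
(ii): focus "the almanac". Looking for same agent, recipient, setting (Harriet / Naomi / at dusk) with some other thing — fact (3) has the voucher there. Refuted.

0, 3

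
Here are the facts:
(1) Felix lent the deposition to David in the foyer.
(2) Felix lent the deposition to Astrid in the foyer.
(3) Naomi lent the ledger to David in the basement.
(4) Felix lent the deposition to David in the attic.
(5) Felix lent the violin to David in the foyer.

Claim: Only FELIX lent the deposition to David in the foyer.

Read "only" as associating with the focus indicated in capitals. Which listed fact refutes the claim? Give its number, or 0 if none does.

Focus (in capitals) is "Felix" — the agent. "Only" excludes alternative agents while holding fixed the deposition as thing and David as recipient and in the foyer as setting.
No fact matches the deposition as thing and David as recipient and in the foyer as setting with a different agent — every other fact differs on at least one backgrounded slot. So no fact refutes it.

0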